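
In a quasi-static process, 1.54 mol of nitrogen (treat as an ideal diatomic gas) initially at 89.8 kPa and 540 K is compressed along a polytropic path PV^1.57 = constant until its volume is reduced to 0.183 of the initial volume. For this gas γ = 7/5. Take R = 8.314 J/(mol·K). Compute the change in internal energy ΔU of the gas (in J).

V₁ = nRT₁/P₁ = 1.54×8.314×540/89.8 = 77.0 L.
Polytropic n=1.57: T₂ = T₁(V₁/V₂)^(n−1) = 540×(5.46)^0.57 = 1420 K; P₂ = P₁(V₁/V₂)^n = 1290 kPa.
For an ideal gas ΔU = nCvΔT with Cv = (5/2)R = 20.8 J/(mol·K).
ΔU = 1.54×20.8×(1420−540) = 28200 J.

28200 J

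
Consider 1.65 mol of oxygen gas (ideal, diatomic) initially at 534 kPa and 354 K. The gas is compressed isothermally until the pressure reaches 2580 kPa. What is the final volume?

V₁ = nRT₁/P₁ = 1.65×8.314×354/534 = 9.09 L.
Isothermal: T stays 354 K; PV = const ⇒ V₂ = 1.88 L, P₂ = 2580 kPa.

1.88 L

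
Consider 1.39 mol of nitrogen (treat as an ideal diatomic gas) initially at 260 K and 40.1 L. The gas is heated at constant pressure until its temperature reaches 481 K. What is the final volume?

74.2 L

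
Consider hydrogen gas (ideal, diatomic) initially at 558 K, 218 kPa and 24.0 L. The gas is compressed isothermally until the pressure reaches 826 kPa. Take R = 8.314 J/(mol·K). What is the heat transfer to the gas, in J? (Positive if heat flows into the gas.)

-6970 J

n = P₁V₁/(RT₁) = 218×24.0/(8.314×558) = 1.13 mol.
Isothermal: T stays 558 K; PV = const ⇒ V₂ = 6.33 L, P₂ = 826 kPa.
ΔU = 0 (ideal gas, T constant).
W = nRT ln(V₂/V₁) = 1.13×8.314×558×ln(0.264) = -6970 J.
Q = ΔU + W = -6970 J.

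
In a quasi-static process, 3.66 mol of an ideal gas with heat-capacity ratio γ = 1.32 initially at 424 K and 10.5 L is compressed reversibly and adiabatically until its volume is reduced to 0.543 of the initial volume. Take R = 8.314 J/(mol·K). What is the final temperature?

516 K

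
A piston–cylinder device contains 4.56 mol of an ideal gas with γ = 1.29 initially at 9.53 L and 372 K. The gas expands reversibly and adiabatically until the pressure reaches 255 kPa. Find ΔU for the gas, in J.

P₁ = nRT₁/V₁ = 4.56×8.314×372/9.53 = 1480 kPa.
Adiabatic: T₂/T₁ = (P₂/P₁)^((γ−1)/γ) ⇒ T₂ = 372×(0.172)^0.225 = 251 K; V₂ = 37.2 L.
For an ideal gas ΔU = nCvΔT with Cv = R/(γ−1) = 28.7 J/(mol·K).
ΔU = 4.56×28.7×(251−372) = -15900 J.

-15900 J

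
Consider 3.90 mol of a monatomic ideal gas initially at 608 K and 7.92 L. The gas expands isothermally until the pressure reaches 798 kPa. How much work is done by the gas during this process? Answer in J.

22400 J

P₁ = nRT₁/V₁ = 3.90×8.314×608/7.92 = 2490 kPa.
Isothermal: T stays 608 K; PV = const ⇒ V₂ = 24.7 L, P₂ = 798 kPa.
W = nRT ln(V₂/V₁) = 3.90×8.314×608×ln(3.12) = 22400 J.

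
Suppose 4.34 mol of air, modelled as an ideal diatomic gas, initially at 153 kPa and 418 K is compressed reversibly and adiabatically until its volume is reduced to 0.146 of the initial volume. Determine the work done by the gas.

-43700 J

V₁ = nRT₁/P₁ = 4.34×8.314×418/153 = 98.6 L.
Adiabatic: TV^(γ−1) = const ⇒ T₂ = 418×(6.85)^0.400 = 902 K; PV^γ = const ⇒ P₂ = 2260 kPa.
ΔU = nCvΔT = 4.34×20.8×(902−418) = 43700 J.
Q = 0 for an adiabatic process, so W = −ΔU = -43700 J.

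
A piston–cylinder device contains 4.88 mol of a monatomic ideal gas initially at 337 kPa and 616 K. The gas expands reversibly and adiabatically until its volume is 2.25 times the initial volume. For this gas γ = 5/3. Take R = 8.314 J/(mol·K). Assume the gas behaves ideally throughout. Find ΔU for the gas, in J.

-15700 J

V₁ = nRT₁/P₁ = 4.88×8.314×616/337 = 74.2 L.
Adiabatic: TV^(γ−1) = const ⇒ T₂ = 616×(0.444)^0.667 = 359 K; PV^γ = const ⇒ P₂ = 87.2 kPa.
For an ideal gas ΔU = nCvΔT with Cv = (3/2)R = 12.5 J/(mol·K).
ΔU = 4.88×12.5×(359−616) = -15700 J.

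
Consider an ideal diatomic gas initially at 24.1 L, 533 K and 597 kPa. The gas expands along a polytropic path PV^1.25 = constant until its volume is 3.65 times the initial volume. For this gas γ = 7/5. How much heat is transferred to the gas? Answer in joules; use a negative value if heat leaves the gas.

n = P₁V₁/(RT₁) = 597×24.1/(8.314×533) = 3.25 mol.
Polytropic n=1.25: T₂ = T₁(V₁/V₂)^(n−1) = 533×(0.274)^0.25 = 386 K; P₂ = P₁(V₁/V₂)^n = 118 kPa.
W = (P₁V₁−P₂V₂)/(n−1) = (597×24.1−118×88.0)/0.25 = 15900 J.
ΔU = nCvΔT = 3.25×20.8×(386−533) = -9950 J.
Q = ΔU + W = 5970 J.

5970 J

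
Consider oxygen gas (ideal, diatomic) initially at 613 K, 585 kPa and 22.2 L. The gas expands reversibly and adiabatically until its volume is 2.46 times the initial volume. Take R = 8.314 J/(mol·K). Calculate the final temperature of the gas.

428 K

Adiabatic: TV^(γ−1) = const ⇒ T₂ = 613×(0.407)^0.400 = 428 K; PV^γ = const ⇒ P₂ = 166 kPa.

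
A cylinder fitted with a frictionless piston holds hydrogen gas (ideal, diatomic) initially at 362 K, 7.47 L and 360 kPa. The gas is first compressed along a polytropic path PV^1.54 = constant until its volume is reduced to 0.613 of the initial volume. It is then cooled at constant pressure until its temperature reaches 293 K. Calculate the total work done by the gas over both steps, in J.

-2830 J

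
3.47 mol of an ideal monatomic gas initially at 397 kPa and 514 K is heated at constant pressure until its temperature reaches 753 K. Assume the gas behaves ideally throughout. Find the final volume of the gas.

V₁ = nRT₁/P₁ = 3.47×8.314×514/397 = 37.4 L.
Isobaric: P stays 397 kPa; V/T = const ⇒ T₂ = 753 K, V₂ = 54.7 L.

54.7 L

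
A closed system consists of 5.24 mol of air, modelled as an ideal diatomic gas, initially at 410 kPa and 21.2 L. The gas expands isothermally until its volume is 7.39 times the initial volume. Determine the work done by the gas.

T₁ = P₁V₁/(nR) = 410×21.2/(5.24×8.314) = 200 K.
Isothermal: T stays 200 K; PV = const ⇒ V₂ = 157 L, P₂ = 55.5 kPa.
W = nRT ln(V₂/V₁) = 5.24×8.314×200×ln(7.39) = 17400 J.

17400 J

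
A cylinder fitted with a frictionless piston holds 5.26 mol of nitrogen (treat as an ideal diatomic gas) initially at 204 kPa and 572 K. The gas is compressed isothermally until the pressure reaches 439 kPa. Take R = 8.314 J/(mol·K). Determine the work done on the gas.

V₁ = nRT₁/P₁ = 5.26×8.314×572/204 = 123 L.
Isothermal: T stays 572 K; PV = const ⇒ V₂ = 57.0 L, P₂ = 439 kPa.
W = nRT ln(V₂/V₁) = 5.26×8.314×572×ln(0.465) = -19200 J.
Work done on the gas = −W_by = 19200 J.

19200 J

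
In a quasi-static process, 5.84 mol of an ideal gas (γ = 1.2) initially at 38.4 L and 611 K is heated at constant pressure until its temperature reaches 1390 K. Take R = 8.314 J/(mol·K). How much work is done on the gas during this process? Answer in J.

-37800 J

P₁ = nRT₁/V₁ = 5.84×8.314×611/38.4 = 773 kPa.
Isobaric: P stays 773 kPa; V/T = const ⇒ T₂ = 1390 K, V₂ = 87.4 L.
W = PΔV = 773×(87.4−38.4) kPa·L = 37800 J.
Work done on the gas = −W_by = -37800 J.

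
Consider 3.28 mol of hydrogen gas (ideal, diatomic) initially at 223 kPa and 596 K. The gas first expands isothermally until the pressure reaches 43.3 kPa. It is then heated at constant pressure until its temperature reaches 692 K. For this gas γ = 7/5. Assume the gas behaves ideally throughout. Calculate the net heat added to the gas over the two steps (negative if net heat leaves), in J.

V₁ = nRT₁/P₁ = 3.28×8.314×596/223 = 72.9 L.
Step 1 — Isothermal: T stays 596 K; PV = const ⇒ V₂ = 375 L, P₂ = 43.3 kPa.
ΔU = 0 (ideal gas, T constant).
W = nRT ln(V₂/V₁) = 3.28×8.314×596×ln(5.15) = 26600 J.
Q = ΔU + W = 26600 J.
State after step 1: P = 43.3 kPa, V = 375 L, T = 596 K.
Step 2 — Isobaric: P stays 43.3 kPa; V/T = const ⇒ T₂ = 692 K, V₂ = 436 L.
W = PΔV = 43.3×(436−375) kPa·L = 2620 J.
ΔU = nCvΔT = 3.28×20.8×(692−596) = 6540 J.
Q = ΔU + W = nCpΔT = 9160 J.
Net over both steps: W = 29300 J, Q = 35800 J, ΔU = 6540 J.

35800 J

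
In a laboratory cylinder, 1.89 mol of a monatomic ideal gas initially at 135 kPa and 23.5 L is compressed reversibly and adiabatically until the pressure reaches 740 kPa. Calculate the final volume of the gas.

T₁ = P₁V₁/(nR) = 135×23.5/(1.89×8.314) = 202 K.
Adiabatic: T₂/T₁ = (P₂/P₁)^((γ−1)/γ) ⇒ T₂ = 202×(5.48)^0.400 = 399 K; V₂ = 8.47 L.

8.47 L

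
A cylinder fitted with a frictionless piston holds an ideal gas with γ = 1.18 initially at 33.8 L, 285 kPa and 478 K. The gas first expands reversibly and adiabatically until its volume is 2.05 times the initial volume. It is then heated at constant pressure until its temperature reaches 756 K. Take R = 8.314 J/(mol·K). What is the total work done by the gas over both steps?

13300 J

n = P₁V₁/(RT₁) = 285×33.8/(8.314×478) = 2.42 mol.
Step 1 — Adiabatic: TV^(γ−1) = const ⇒ T₂ = 478×(0.488)^0.180 = 420 K; PV^γ = const ⇒ P₂ = 122 kPa.
ΔU = nCvΔT = 2.42×46.2×(420−478) = -6490 J.
Q = 0 for an adiabatic process, so W = −ΔU = 6490 J.
State after step 1: P = 122 kPa, V = 69.3 L, T = 420 K.
Step 2 — Isobaric: P stays 122 kPa; V/T = const ⇒ T₂ = 756 K, V₂ = 125 L.
W = PΔV = 122×(125−69.3) kPa·L = 6770 J.
ΔU = nCvΔT = 2.42×46.2×(756−420) = 37600 J.
Q = ΔU + W = nCpΔT = 44400 J.
Net over both steps: W = 13300 J, Q = 44400 J, ΔU = 31100 J.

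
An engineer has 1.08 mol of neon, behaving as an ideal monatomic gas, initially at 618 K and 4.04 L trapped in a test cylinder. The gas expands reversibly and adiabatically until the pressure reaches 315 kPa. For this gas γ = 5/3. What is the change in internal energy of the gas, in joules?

-3710 J

P₁ = nRT₁/V₁ = 1.08×8.314×618/4.04 = 1370 kPa.
Adiabatic: T₂/T₁ = (P₂/P₁)^((γ−1)/γ) ⇒ T₂ = 618×(0.229)^0.400 = 343 K; V₂ = 9.77 L.
For an ideal gas ΔU = nCvΔT with Cv = (3/2)R = 12.5 J/(mol·K).
ΔU = 1.08×12.5×(343−618) = -3710 J.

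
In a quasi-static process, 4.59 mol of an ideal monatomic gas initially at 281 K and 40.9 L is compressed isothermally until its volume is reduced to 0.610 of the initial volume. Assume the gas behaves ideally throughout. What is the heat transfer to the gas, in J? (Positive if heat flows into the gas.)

-5300 J

P₁ = nRT₁/V₁ = 4.59×8.314×281/40.9 = 262 kPa.
Isothermal: T stays 281 K; PV = const ⇒ V₂ = 24.9 L, P₂ = 430 kPa.
ΔU = 0 (ideal gas, T constant).
W = nRT ln(V₂/V₁) = 4.59×8.314×281×ln(0.610) = -5300 J.
Q = ΔU + W = -5300 J.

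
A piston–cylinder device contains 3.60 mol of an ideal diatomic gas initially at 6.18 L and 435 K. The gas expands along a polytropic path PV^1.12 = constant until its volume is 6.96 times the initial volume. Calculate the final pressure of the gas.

240 kPa

P₁ = nRT₁/V₁ = 3.60×8.314×435/6.18 = 2110 kPa.
Polytropic n=1.12: T₂ = T₁(V₁/V₂)^(n−1) = 435×(0.144)^0.12 = 345 K; P₂ = P₁(V₁/V₂)^n = 240 kPa.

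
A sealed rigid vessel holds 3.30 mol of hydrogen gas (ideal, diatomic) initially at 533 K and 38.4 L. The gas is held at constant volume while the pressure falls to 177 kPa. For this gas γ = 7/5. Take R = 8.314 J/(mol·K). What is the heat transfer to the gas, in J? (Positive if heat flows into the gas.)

-19600 J

P₁ = nRT₁/V₁ = 3.30×8.314×533/38.4 = 381 kPa.
Isochoric: V stays 38.4 L; P/T = const ⇒ T₂ = 248 K, P₂ = 177 kPa.
W = 0 (no volume change).
ΔU = nCvΔT = 3.30×20.8×(248−533) = -19600 J.
Q = ΔU = -19600 J.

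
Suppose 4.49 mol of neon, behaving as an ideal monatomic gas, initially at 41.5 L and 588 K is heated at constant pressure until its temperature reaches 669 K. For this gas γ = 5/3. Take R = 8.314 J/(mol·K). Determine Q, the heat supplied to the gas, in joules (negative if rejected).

7560 J

P₁ = nRT₁/V₁ = 4.49×8.314×588/41.5 = 529 kPa.
Isobaric: P stays 529 kPa; V/T = const ⇒ T₂ = 669 K, V₂ = 47.2 L.
W = PΔV = 529×(47.2−41.5) kPa·L = 3020 J.
ΔU = nCvΔT = 4.49×12.5×(669−588) = 4540 J.
Q = ΔU + W = nCpΔT = 7560 J.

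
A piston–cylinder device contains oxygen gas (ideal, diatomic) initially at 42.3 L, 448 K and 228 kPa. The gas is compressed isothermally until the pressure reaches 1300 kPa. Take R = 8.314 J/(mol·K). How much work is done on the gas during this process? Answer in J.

16800 J

n = P₁V₁/(RT₁) = 228×42.3/(8.314×448) = 2.59 mol.
Isothermal: T stays 448 K; PV = const ⇒ V₂ = 7.42 L, P₂ = 1300 kPa.
W = nRT ln(V₂/V₁) = 2.59×8.314×448×ln(0.175) = -16800 J.
Work done on the gas = −W_by = 16800 J.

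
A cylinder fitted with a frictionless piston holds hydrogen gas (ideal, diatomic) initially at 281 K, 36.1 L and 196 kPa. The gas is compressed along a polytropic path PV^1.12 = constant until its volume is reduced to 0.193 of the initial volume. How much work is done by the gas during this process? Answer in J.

n = P₁V₁/(RT₁) = 196×36.1/(8.314×281) = 3.03 mol.
Polytropic n=1.12: T₂ = T₁(V₁/V₂)^(n−1) = 281×(5.18)^0.12 = 342 K; P₂ = P₁(V₁/V₂)^n = 1240 kPa.
W = (P₁V₁−P₂V₂)/(n−1) = (196×36.1−1240×6.97)/0.12 = -12900 J.

-12900 J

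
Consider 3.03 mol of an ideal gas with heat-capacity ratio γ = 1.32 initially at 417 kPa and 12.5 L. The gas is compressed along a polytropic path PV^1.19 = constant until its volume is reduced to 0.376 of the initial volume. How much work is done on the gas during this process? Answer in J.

5600 J

T₁ = P₁V₁/(nR) = 417×12.5/(3.03×8.314) = 207 K.
Polytropic n=1.19: T₂ = T₁(V₁/V₂)^(n−1) = 207×(2.66)^0.19 = 249 K; P₂ = P₁(V₁/V₂)^n = 1340 kPa.
W = (P₁V₁−P₂V₂)/(n−1) = (417×12.5−1340×4.70)/0.19 = -5600 J.
Work done on the gas = −W_by = 5600 J.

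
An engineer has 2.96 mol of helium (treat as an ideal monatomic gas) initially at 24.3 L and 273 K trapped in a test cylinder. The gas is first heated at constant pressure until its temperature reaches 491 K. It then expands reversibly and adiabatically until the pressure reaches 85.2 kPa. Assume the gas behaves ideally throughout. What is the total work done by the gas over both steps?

12200 J

P₁ = nRT₁/V₁ = 2.96×8.314×273/24.3 = 276 kPa.
Step 1 — Isobaric: P stays 276 kPa; V/T = const ⇒ T₂ = 491 K, V₂ = 43.7 L.
W = PΔV = 276×(43.7−24.3) kPa·L = 5360 J.
ΔU = nCvΔT = 2.96×12.5×(491−273) = 8050 J.
Q = ΔU + W = nCpΔT = 13400 J.
State after step 1: P = 276 kPa, V = 43.7 L, T = 491 K.
Step 2 — Adiabatic: T₂/T₁ = (P₂/P₁)^((γ−1)/γ) ⇒ T₂ = 491×(0.308)^0.400 = 307 K; V₂ = 88.6 L.
ΔU = nCvΔT = 2.96×12.5×(307−491) = -6810 J.
Q = 0 for an adiabatic process, so W = −ΔU = 6810 J.
Net over both steps: W = 12200 J, Q = 13400 J, ΔU = 1240 J.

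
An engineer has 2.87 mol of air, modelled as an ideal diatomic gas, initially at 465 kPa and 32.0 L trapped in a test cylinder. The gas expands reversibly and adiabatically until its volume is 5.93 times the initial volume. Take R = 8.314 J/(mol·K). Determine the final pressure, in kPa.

T₁ = P₁V₁/(nR) = 465×32.0/(2.87×8.314) = 624 K.
Adiabatic: TV^(γ−1) = const ⇒ T₂ = 624×(0.169)^0.400 = 306 K; PV^γ = const ⇒ P₂ = 38.5 kPa.

38.5 kPa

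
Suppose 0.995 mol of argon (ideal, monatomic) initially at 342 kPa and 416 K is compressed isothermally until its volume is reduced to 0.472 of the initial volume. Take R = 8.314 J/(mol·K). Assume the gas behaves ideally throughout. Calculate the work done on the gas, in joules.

V₁ = nRT₁/P₁ = 0.995×8.314×416/342 = 10.1 L.
Isothermal: T stays 416 K; PV = const ⇒ V₂ = 4.75 L, P₂ = 725 kPa.
W = nRT ln(V₂/V₁) = 0.995×8.314×416×ln(0.472) = -2580 J.
Work done on the gas = −W_by = 2580 J.

2580 J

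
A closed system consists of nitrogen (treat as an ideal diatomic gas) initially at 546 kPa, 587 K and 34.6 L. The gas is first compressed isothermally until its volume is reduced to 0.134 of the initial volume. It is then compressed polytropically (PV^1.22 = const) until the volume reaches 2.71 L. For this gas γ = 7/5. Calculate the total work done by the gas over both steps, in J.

-48700 J

n = P₁V₁/(RT₁) = 546×34.6/(8.314×587) = 3.87 mol.
Step 1 — Isothermal: T stays 587 K; PV = const ⇒ V₂ = 4.64 L, P₂ = 4070 kPa.
ΔU = 0 (ideal gas, T constant).
W = nRT ln(V₂/V₁) = 3.87×8.314×587×ln(0.134) = -38000 J.
Q = ΔU + W = -38000 J.
State after step 1: P = 4070 kPa, V = 4.64 L, T = 587 K.
Step 2 — Polytropic n=1.22: T₂ = T₁(V₁/V₂)^(n−1) = 587×(1.71)^0.22 = 661 K; P₂ = P₁(V₁/V₂)^n = 7850 kPa.
W = (P₁V₁−P₂V₂)/(n−1) = (4070×4.64−7850×2.71)/0.22 = -10800 J.
ΔU = nCvΔT = 3.87×20.8×(661−587) = 5920 J.
Q = ΔU + W = -4850 J.
Net over both steps: W = -48700 J, Q = -42800 J, ΔU = 5920 J.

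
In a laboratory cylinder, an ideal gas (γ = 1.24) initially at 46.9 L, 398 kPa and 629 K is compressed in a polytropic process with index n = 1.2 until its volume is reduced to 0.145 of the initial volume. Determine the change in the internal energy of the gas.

n = P₁V₁/(RT₁) = 398×46.9/(8.314×629) = 3.57 mol.
Polytropic n=1.2: T₂ = T₁(V₁/V₂)^(n−1) = 629×(6.90)^0.20 = 926 K; P₂ = P₁(V₁/V₂)^n = 4040 kPa.
For an ideal gas ΔU = nCvΔT with Cv = R/(γ−1) = 34.6 J/(mol·K).
ΔU = 3.57×34.6×(926−629) = 36700 J.

36700 J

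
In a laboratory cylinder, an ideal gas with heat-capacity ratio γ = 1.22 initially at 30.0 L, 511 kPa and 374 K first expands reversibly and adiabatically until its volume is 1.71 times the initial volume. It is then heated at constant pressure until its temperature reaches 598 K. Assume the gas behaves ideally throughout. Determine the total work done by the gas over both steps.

18600 J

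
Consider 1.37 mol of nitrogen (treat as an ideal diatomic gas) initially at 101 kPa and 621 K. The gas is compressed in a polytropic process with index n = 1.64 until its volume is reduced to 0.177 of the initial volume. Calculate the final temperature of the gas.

1880 K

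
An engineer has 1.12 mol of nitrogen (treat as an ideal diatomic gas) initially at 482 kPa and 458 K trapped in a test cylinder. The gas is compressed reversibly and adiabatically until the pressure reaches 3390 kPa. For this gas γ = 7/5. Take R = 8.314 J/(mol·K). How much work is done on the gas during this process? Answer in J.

7950 J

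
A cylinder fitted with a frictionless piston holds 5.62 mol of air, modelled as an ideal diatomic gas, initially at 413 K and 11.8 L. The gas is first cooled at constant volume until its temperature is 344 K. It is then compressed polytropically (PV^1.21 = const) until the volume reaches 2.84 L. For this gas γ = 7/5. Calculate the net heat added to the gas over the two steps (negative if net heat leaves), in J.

P₁ = nRT₁/V₁ = 5.62×8.314×413/11.8 = 1640 kPa.
Step 1 — Isochoric: V stays 11.8 L; P/T = const ⇒ T₂ = 344 K, P₂ = 1360 kPa.
W = 0 (no volume change).
ΔU = nCvΔT = 5.62×20.8×(344−413) = -8060 J.
Q = ΔU = -8060 J.
State after step 1: P = 1360 kPa, V = 11.8 L, T = 344 K.
Step 2 — Polytropic n=1.21: T₂ = T₁(V₁/V₂)^(n−1) = 344×(4.15)^0.21 = 464 K; P₂ = P₁(V₁/V₂)^n = 7630 kPa.
W = (P₁V₁−P₂V₂)/(n−1) = (1360×11.8−7630×2.84)/0.21 = -26700 J.
ΔU = nCvΔT = 5.62×20.8×(464−344) = 14000 J.
Q = ΔU + W = -12700 J.
Net over both steps: W = -26700 J, Q = -20700 J, ΔU = 5950 J.

-20700 J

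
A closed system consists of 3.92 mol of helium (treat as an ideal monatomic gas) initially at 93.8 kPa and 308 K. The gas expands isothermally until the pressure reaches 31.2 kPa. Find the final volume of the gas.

V₁ = nRT₁/P₁ = 3.92×8.314×308/93.8 = 107 L.
Isothermal: T stays 308 K; PV = const ⇒ V₂ = 322 L, P₂ = 31.2 kPa.

322 L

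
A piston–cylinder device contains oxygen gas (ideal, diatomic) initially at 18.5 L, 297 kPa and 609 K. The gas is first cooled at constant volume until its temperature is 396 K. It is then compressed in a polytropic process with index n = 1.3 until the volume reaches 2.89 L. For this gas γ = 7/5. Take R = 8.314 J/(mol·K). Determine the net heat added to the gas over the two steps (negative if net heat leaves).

-7020 J

n = P₁V₁/(RT₁) = 297×18.5/(8.314×609) = 1.09 mol.
Step 1 — Isochoric: V stays 18.5 L; P/T = const ⇒ T₂ = 396 K, P₂ = 193 kPa.
W = 0 (no volume change).
ΔU = nCvΔT = 1.09×20.8×(396−609) = -4800 J.
Q = ΔU = -4800 J.
State after step 1: P = 193 kPa, V = 18.5 L, T = 396 K.
Step 2 — Polytropic n=1.3: T₂ = T₁(V₁/V₂)^(n−1) = 396×(6.40)^0.30 = 691 K; P₂ = P₁(V₁/V₂)^n = 2160 kPa.
W = (P₁V₁−P₂V₂)/(n−1) = (193×18.5−2160×2.89)/0.30 = -8880 J.
ΔU = nCvΔT = 1.09×20.8×(691−396) = 6660 J.
Q = ΔU + W = -2220 J.
Net over both steps: W = -8880 J, Q = -7020 J, ΔU = 1850 J.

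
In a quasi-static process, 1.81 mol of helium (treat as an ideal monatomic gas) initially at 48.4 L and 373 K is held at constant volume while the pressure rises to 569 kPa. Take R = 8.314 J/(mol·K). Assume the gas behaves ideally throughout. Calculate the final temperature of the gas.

1830 K

P₁ = nRT₁/V₁ = 1.81×8.314×373/48.4 = 116 kPa.
Isochoric: V stays 48.4 L; P/T = const ⇒ T₂ = 1830 K, P₂ = 569 kPa.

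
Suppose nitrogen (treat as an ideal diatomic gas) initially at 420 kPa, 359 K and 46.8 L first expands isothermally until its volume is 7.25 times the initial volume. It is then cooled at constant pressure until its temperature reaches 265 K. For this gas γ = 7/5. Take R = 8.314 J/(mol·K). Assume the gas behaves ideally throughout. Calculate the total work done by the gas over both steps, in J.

33800 J

n = P₁V₁/(RT₁) = 420×46.8/(8.314×359) = 6.59 mol.
Step 1 — Isothermal: T stays 359 K; PV = const ⇒ V₂ = 339 L, P₂ = 57.9 kPa.
ΔU = 0 (ideal gas, T constant).
W = nRT ln(V₂/V₁) = 6.59×8.314×359×ln(7.25) = 38900 J.
Q = ΔU + W = 38900 J.
State after step 1: P = 57.9 kPa, V = 339 L, T = 359 K.
Step 2 — Isobaric: P stays 57.9 kPa; V/T = const ⇒ T₂ = 265 K, V₂ = 250 L.
W = PΔV = 57.9×(250−339) kPa·L = -5150 J.
ΔU = nCvΔT = 6.59×20.8×(265−359) = -12900 J.
Q = ΔU + W = nCpΔT = -18000 J.
Net over both steps: W = 33800 J, Q = 20900 J, ΔU = -12900 J.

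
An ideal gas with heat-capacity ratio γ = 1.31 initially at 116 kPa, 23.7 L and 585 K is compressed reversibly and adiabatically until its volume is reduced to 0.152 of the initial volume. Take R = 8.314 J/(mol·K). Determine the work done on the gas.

7030 J

n = P₁V₁/(RT₁) = 116×23.7/(8.314×585) = 0.565 mol.
Adiabatic: TV^(γ−1) = const ⇒ T₂ = 585×(6.58)^0.310 = 1050 K; PV^γ = const ⇒ P₂ = 1370 kPa.
ΔU = nCvΔT = 0.565×26.8×(1050−585) = 7030 J.
Q = 0 for an adiabatic process, so W = −ΔU = -7030 J.
Work done on the gas = −W_by = 7030 J.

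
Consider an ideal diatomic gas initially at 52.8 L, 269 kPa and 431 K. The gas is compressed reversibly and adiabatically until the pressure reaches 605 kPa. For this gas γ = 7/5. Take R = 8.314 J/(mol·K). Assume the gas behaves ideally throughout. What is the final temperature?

Adiabatic: T₂/T₁ = (P₂/P₁)^((γ−1)/γ) ⇒ T₂ = 431×(2.25)^0.286 = 543 K; V₂ = 29.6 L.

543 K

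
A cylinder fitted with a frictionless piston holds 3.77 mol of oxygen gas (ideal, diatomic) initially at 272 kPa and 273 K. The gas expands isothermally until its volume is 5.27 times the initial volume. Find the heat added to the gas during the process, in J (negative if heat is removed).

14200 J

V₁ = nRT₁/P₁ = 3.77×8.314×273/272 = 31.5 L.
Isothermal: T stays 273 K; PV = const ⇒ V₂ = 166 L, P₂ = 51.6 kPa.
ΔU = 0 (ideal gas, T constant).
W = nRT ln(V₂/V₁) = 3.77×8.314×273×ln(5.27) = 14200 J.
Q = ΔU + W = 14200 J.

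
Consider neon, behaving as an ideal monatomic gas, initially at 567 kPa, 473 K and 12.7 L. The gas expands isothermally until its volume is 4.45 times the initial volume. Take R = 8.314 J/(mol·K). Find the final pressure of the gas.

127 kPa

Isothermal: T stays 473 K; PV = const ⇒ V₂ = 56.5 L, P₂ = 127 kPa.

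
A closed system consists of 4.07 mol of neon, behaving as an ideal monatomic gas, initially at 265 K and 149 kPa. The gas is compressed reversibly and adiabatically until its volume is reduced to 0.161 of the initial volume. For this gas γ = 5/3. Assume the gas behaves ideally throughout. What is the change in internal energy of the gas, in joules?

32000 J

V₁ = nRT₁/P₁ = 4.07×8.314×265/149 = 60.2 L.
Adiabatic: TV^(γ−1) = const ⇒ T₂ = 265×(6.21)^0.667 = 895 K; PV^γ = const ⇒ P₂ = 3130 kPa.
For an ideal gas ΔU = nCvΔT with Cv = (3/2)R = 12.5 J/(mol·K).
ΔU = 4.07×12.5×(895−265) = 32000 J.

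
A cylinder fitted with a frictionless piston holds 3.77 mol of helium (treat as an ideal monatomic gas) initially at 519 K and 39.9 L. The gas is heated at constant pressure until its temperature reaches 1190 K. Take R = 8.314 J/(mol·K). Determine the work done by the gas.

P₁ = nRT₁/V₁ = 3.77×8.314×519/39.9 = 408 kPa.
Isobaric: P stays 408 kPa; V/T = const ⇒ T₂ = 1190 K, V₂ = 91.5 L.
W = PΔV = 408×(91.5−39.9) kPa·L = 21000 J.

21000 J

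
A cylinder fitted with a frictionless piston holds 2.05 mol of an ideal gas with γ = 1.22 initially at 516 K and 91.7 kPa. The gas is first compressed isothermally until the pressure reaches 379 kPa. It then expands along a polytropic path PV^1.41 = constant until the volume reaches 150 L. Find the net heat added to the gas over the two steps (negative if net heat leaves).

-22400 J

V₁ = nRT₁/P₁ = 2.05×8.314×516/91.7 = 95.9 L.
Step 1 — Isothermal: T stays 516 K; PV = const ⇒ V₂ = 23.2 L, P₂ = 379 kPa.
ΔU = 0 (ideal gas, T constant).
W = nRT ln(V₂/V₁) = 2.05×8.314×516×ln(0.242) = -12500 J.
Q = ΔU + W = -12500 J.
State after step 1: P = 379 kPa, V = 23.2 L, T = 516 K.
Step 2 — Polytropic n=1.41: T₂ = T₁(V₁/V₂)^(n−1) = 516×(0.155)^0.41 = 240 K; P₂ = P₁(V₁/V₂)^n = 27.3 kPa.
W = (P₁V₁−P₂V₂)/(n−1) = (379×23.2−27.3×150)/0.41 = 11500 J.
ΔU = nCvΔT = 2.05×37.8×(240−516) = -21400 J.
Q = ΔU + W = -9910 J.
Net over both steps: W = -1010 J, Q = -22400 J, ΔU = -21400 J.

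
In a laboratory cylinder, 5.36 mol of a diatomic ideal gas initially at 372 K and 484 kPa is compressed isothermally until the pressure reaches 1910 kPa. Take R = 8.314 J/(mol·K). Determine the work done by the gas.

-22800 J

V₁ = nRT₁/P₁ = 5.36×8.314×372/484 = 34.3 L.
Isothermal: T stays 372 K; PV = const ⇒ V₂ = 8.68 L, P₂ = 1910 kPa.
W = nRT ln(V₂/V₁) = 5.36×8.314×372×ln(0.253) = -22800 J.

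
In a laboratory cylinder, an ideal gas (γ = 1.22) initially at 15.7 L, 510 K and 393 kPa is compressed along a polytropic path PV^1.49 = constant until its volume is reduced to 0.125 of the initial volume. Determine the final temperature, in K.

1410 K

Polytropic n=1.49: T₂ = T₁(V₁/V₂)^(n−1) = 510×(8.00)^0.49 = 1410 K; P₂ = P₁(V₁/V₂)^n = 8710 kPa.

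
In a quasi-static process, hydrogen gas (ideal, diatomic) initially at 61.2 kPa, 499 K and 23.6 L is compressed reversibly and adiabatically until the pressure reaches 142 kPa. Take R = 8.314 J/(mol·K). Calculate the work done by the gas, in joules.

-982 J

n = P₁V₁/(RT₁) = 61.2×23.6/(8.314×499) = 0.348 mol.
Adiabatic: T₂/T₁ = (P₂/P₁)^((γ−1)/γ) ⇒ T₂ = 499×(2.32)^0.286 = 635 K; V₂ = 12.9 L.
ΔU = nCvΔT = 0.348×20.8×(635−499) = 982 J.
Q = 0 for an adiabatic process, so W = −ΔU = -982 J.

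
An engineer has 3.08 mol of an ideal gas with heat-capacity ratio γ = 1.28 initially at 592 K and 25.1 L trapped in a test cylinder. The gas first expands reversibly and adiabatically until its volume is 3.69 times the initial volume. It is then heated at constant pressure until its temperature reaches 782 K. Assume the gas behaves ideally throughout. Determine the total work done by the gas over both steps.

P₁ = nRT₁/V₁ = 3.08×8.314×592/25.1 = 604 kPa.
Step 1 — Adiabatic: TV^(γ−1) = const ⇒ T₂ = 592×(0.271)^0.280 = 411 K; PV^γ = const ⇒ P₂ = 114 kPa.
ΔU = nCvΔT = 3.08×29.7×(411−592) = -16600 J.
Q = 0 for an adiabatic process, so W = −ΔU = 16600 J.
State after step 1: P = 114 kPa, V = 92.6 L, T = 411 K.
Step 2 — Isobaric: P stays 114 kPa; V/T = const ⇒ T₂ = 782 K, V₂ = 176 L.
W = PΔV = 114×(176−92.6) kPa·L = 9510 J.
ΔU = nCvΔT = 3.08×29.7×(782−411) = 34000 J.
Q = ΔU + W = nCpΔT = 43500 J.
Net over both steps: W = 26100 J, Q = 43500 J, ΔU = 17400 J.

26100 J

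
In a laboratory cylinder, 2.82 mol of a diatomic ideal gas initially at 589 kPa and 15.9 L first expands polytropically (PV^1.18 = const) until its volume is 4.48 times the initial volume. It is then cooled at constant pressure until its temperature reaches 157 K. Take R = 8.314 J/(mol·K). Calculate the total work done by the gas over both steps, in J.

T₁ = P₁V₁/(nR) = 589×15.9/(2.82×8.314) = 399 K.
Step 1 — Polytropic n=1.18: T₂ = T₁(V₁/V₂)^(n−1) = 399×(0.223)^0.18 = 305 K; P₂ = P₁(V₁/V₂)^n = 100 kPa.
W = (P₁V₁−P₂V₂)/(n−1) = (589×15.9−100×71.2)/0.18 = 12300 J.
ΔU = nCvΔT = 2.82×20.8×(305−399) = -5540 J.
Q = ΔU + W = 6770 J.
State after step 1: P = 100 kPa, V = 71.2 L, T = 305 K.
Step 2 — Isobaric: P stays 100 kPa; V/T = const ⇒ T₂ = 157 K, V₂ = 36.7 L.
W = PΔV = 100×(36.7−71.2) kPa·L = -3470 J.
ΔU = nCvΔT = 2.82×20.8×(157−305) = -8670 J.
Q = ΔU + W = nCpΔT = -12100 J.
Net over both steps: W = 8840 J, Q = -5370 J, ΔU = -14200 J.

8840 J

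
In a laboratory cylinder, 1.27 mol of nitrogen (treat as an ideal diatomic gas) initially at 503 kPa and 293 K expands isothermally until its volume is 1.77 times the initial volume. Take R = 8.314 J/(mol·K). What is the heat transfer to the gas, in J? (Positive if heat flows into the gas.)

1770 J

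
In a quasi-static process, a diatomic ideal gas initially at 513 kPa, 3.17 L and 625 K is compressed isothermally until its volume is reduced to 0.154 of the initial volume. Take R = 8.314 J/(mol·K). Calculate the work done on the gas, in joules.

3040 J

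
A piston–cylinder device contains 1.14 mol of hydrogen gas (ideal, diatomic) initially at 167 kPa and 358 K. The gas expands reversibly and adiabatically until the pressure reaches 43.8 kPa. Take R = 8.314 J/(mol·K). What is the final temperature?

244 K

V₁ = nRT₁/P₁ = 1.14×8.314×358/167 = 20.3 L.
Adiabatic: T₂/T₁ = (P₂/P₁)^((γ−1)/γ) ⇒ T₂ = 358×(0.262)^0.286 = 244 K; V₂ = 52.9 L.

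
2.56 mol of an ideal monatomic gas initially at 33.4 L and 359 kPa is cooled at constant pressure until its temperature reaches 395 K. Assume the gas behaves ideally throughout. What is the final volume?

23.4 L

T₁ = P₁V₁/(nR) = 359×33.4/(2.56×8.314) = 563 K.
Isobaric: P stays 359 kPa; V/T = const ⇒ T₂ = 395 K, V₂ = 23.4 L.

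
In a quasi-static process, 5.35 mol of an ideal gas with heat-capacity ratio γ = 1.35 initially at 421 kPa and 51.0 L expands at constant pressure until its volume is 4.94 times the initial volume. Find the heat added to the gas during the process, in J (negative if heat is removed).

326000 J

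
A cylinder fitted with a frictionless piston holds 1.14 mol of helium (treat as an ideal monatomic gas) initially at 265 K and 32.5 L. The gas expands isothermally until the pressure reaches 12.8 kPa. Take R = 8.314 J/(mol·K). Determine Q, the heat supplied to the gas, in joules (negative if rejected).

P₁ = nRT₁/V₁ = 1.14×8.314×265/32.5 = 77.3 kPa.
Isothermal: T stays 265 K; PV = const ⇒ V₂ = 196 L, P₂ = 12.8 kPa.
ΔU = 0 (ideal gas, T constant).
W = nRT ln(V₂/V₁) = 1.14×8.314×265×ln(6.04) = 4520 J.
Q = ΔU + W = 4520 J.

4520 J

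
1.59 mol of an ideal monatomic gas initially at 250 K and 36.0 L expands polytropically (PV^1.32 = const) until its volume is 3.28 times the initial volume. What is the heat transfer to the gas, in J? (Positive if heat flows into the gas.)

1700 J

P₁ = nRT₁/V₁ = 1.59×8.314×250/36.0 = 91.8 kPa.
Polytropic n=1.32: T₂ = T₁(V₁/V₂)^(n−1) = 250×(0.305)^0.32 = 171 K; P₂ = P₁(V₁/V₂)^n = 19.1 kPa.
W = (P₁V₁−P₂V₂)/(n−1) = (91.8×36.0−19.1×118)/0.32 = 3270 J.
ΔU = nCvΔT = 1.59×12.5×(171−250) = -1570 J.
Q = ΔU + W = 1700 J.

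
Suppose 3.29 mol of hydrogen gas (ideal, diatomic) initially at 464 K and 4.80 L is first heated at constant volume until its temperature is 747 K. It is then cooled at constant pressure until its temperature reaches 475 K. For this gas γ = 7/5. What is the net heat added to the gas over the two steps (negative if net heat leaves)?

P₁ = nRT₁/V₁ = 3.29×8.314×464/4.80 = 2640 kPa.
Step 1 — Isochoric: V stays 4.80 L; P/T = const ⇒ T₂ = 747 K, P₂ = 4260 kPa.
W = 0 (no volume change).
ΔU = nCvΔT = 3.29×20.8×(747−464) = 19400 J.
Q = ΔU = 19400 J.
State after step 1: P = 4260 kPa, V = 4.80 L, T = 747 K.
Step 2 — Isobaric: P stays 4260 kPa; V/T = const ⇒ T₂ = 475 K, V₂ = 3.05 L.
W = PΔV = 4260×(3.05−4.80) kPa·L = -7440 J.
ΔU = nCvΔT = 3.29×20.8×(475−747) = -18600 J.
Q = ΔU + W = nCpΔT = -26000 J.
Net over both steps: W = -7440 J, Q = -6690 J, ΔU = 752 J.

-6690 J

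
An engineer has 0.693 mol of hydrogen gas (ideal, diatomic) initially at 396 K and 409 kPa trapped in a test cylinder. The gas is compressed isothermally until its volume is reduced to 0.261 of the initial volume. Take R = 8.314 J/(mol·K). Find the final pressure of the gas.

1570 kPa

V₁ = nRT₁/P₁ = 0.693×8.314×396/409 = 5.58 L.
Isothermal: T stays 396 K; PV = const ⇒ V₂ = 1.46 L, P₂ = 1570 kPa.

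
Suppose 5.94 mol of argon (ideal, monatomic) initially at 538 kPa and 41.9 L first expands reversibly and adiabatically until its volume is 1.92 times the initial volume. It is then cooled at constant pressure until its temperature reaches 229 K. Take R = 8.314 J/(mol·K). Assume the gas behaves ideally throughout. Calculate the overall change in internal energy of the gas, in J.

-16800 J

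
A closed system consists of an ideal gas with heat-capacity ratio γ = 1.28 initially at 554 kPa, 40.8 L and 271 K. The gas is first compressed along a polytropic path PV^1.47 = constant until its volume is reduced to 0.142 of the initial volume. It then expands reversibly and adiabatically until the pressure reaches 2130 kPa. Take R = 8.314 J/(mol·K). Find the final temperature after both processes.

486 K

n = P₁V₁/(RT₁) = 554×40.8/(8.314×271) = 10.0 mol.
Step 1 — Polytropic n=1.47: T₂ = T₁(V₁/V₂)^(n−1) = 271×(7.04)^0.47 = 678 K; P₂ = P₁(V₁/V₂)^n = 9760 kPa.
W = (P₁V₁−P₂V₂)/(n−1) = (554×40.8−9760×5.79)/0.47 = -72300 J.
ΔU = nCvΔT = 10.0×29.7×(678−271) = 121000 J.
Q = ΔU + W = 49000 J.
State after step 1: P = 9760 kPa, V = 5.79 L, T = 678 K.
Step 2 — Adiabatic: T₂/T₁ = (P₂/P₁)^((γ−1)/γ) ⇒ T₂ = 678×(0.218)^0.219 = 486 K; V₂ = 19.0 L.
ΔU = nCvΔT = 10.0×29.7×(486−678) = -57200 J.
Q = 0 for an adiabatic process, so W = −ΔU = 57200 J.
Net over both steps: W = -15000 J, Q = 49000 J, ΔU = 64100 J.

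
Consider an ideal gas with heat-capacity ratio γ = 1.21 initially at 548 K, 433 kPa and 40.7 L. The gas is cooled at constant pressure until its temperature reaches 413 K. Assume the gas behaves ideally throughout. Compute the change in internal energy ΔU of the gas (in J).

-20700 J

n = P₁V₁/(RT₁) = 433×40.7/(8.314×548) = 3.87 mol.
Isobaric: P stays 433 kPa; V/T = const ⇒ T₂ = 413 K, V₂ = 30.7 L.
For an ideal gas ΔU = nCvΔT with Cv = R/(γ−1) = 39.6 J/(mol·K).
ΔU = 3.87×39.6×(413−548) = -20700 J.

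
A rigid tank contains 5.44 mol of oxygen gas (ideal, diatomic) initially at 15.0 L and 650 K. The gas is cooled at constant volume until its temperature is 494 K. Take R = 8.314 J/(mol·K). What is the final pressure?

P₁ = nRT₁/V₁ = 5.44×8.314×650/15.0 = 1960 kPa.
Isochoric: V stays 15.0 L; P/T = const ⇒ T₂ = 494 K, P₂ = 1490 kPa.

1490 kPa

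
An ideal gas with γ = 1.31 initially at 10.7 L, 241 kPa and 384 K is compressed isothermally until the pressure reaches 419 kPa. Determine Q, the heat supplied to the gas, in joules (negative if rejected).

-1430 J

n = P₁V₁/(RT₁) = 241×10.7/(8.314×384) = 0.808 mol.
Isothermal: T stays 384 K; PV = const ⇒ V₂ = 6.15 L, P₂ = 419 kPa.
ΔU = 0 (ideal gas, T constant).
W = nRT ln(V₂/V₁) = 0.808×8.314×384×ln(0.575) = -1430 J.
Q = ΔU + W = -1430 J.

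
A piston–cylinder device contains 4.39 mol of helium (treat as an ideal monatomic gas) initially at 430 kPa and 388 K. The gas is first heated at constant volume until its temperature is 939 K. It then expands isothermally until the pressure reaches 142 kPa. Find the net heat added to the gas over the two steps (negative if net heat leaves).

V₁ = nRT₁/P₁ = 4.39×8.314×388/430 = 32.9 L.
Step 1 — Isochoric: V stays 32.9 L; P/T = const ⇒ T₂ = 939 K, P₂ = 1040 kPa.
W = 0 (no volume change).
ΔU = nCvΔT = 4.39×12.5×(939−388) = 30200 J.
Q = ΔU = 30200 J.
State after step 1: P = 1040 kPa, V = 32.9 L, T = 939 K.
Step 2 — Isothermal: T stays 939 K; PV = const ⇒ V₂ = 241 L, P₂ = 142 kPa.
ΔU = 0 (ideal gas, T constant).
W = nRT ln(V₂/V₁) = 4.39×8.314×939×ln(7.33) = 68300 J.
Q = ΔU + W = 68300 J.
Net over both steps: W = 68300 J, Q = 98400 J, ΔU = 30200 J.

98400 J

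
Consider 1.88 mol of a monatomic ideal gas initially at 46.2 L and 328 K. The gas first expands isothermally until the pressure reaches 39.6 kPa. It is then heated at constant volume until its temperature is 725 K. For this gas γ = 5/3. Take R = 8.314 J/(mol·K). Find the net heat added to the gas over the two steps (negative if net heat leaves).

14600 J

P₁ = nRT₁/V₁ = 1.88×8.314×328/46.2 = 111 kPa.
Step 1 — Isothermal: T stays 328 K; PV = const ⇒ V₂ = 129 L, P₂ = 39.6 kPa.
ΔU = 0 (ideal gas, T constant).
W = nRT ln(V₂/V₁) = 1.88×8.314×328×ln(2.80) = 5280 J.
Q = ΔU + W = 5280 J.
State after step 1: P = 39.6 kPa, V = 129 L, T = 328 K.
Step 2 — Isochoric: V stays 129 L; P/T = const ⇒ T₂ = 725 K, P₂ = 87.5 kPa.
W = 0 (no volume change).
ΔU = nCvΔT = 1.88×12.5×(725−328) = 9310 J.
Q = ΔU = 9310 J.
Net over both steps: W = 5280 J, Q = 14600 J, ΔU = 9310 J.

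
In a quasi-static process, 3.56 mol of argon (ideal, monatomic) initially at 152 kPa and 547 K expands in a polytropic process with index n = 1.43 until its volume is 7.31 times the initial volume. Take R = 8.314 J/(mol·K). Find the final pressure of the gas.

8.84 kPa

V₁ = nRT₁/P₁ = 3.56×8.314×547/152 = 107 L.
Polytropic n=1.43: T₂ = T₁(V₁/V₂)^(n−1) = 547×(0.137)^0.43 = 233 K; P₂ = P₁(V₁/V₂)^n = 8.84 kPa.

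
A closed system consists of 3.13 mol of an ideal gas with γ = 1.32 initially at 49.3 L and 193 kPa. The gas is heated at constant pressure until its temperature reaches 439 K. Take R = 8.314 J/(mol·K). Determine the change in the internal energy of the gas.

T₁ = P₁V₁/(nR) = 193×49.3/(3.13×8.314) = 366 K.
Isobaric: P stays 193 kPa; V/T = const ⇒ T₂ = 439 K, V₂ = 59.2 L.
For an ideal gas ΔU = nCvΔT with Cv = R/(γ−1) = 26.0 J/(mol·K).
ΔU = 3.13×26.0×(439−366) = 5970 J.

5970 J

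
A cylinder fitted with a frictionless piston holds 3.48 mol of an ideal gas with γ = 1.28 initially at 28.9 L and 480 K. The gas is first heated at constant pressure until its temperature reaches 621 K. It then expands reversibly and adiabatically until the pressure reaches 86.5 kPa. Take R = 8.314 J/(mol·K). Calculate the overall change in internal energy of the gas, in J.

-5500 J

P₁ = nRT₁/V₁ = 3.48×8.314×480/28.9 = 481 kPa.
Step 1 — Isobaric: P stays 481 kPa; V/T = const ⇒ T₂ = 621 K, V₂ = 37.4 L.
W = PΔV = 481×(37.4−28.9) kPa·L = 4080 J.
ΔU = nCvΔT = 3.48×29.7×(621−480) = 14600 J.
Q = ΔU + W = nCpΔT = 18600 J.
State after step 1: P = 481 kPa, V = 37.4 L, T = 621 K.
Step 2 — Adiabatic: T₂/T₁ = (P₂/P₁)^((γ−1)/γ) ⇒ T₂ = 621×(0.180)^0.219 = 427 K; V₂ = 143 L.
ΔU = nCvΔT = 3.48×29.7×(427−621) = -20100 J.
Q = 0 for an adiabatic process, so W = −ΔU = 20100 J.
Net over both steps: W = 24200 J, Q = 18600 J, ΔU = -5500 J.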